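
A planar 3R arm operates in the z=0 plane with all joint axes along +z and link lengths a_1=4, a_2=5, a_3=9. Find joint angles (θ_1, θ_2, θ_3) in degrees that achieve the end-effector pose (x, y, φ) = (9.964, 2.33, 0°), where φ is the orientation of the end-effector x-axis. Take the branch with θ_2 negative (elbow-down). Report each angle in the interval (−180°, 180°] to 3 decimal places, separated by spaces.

wrist centre = target − a_3·(cos φ, sin φ) = (0.9640, 2.3300)
cos θ_2 = (6.3582−4²−5²)/(2·4·5) = -0.8660; θ_2 = -150.0023° (elbow-down)
β = atan2(2.3300,0.9640) = 67.5235°; ψ = atan2(-2.4998,-0.3302) = -97.5252°
θ_1 = β − ψ = 165.0486°
θ_3 = φ − θ_1 − θ_2 = -15.0464° (wrapped to (-180°,180°])

165.049 -150.002 -15.046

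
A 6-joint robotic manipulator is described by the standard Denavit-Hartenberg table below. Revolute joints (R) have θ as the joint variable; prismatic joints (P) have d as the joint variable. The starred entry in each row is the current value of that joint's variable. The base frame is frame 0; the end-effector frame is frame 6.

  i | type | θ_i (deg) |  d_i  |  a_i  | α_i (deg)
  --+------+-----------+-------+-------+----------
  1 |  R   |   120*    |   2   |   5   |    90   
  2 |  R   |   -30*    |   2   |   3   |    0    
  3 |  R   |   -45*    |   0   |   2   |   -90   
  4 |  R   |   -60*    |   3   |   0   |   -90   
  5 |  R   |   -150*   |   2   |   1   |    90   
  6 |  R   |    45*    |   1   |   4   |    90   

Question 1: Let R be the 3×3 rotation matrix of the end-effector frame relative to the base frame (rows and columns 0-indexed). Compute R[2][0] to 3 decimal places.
-0.204

End-effector x-axis (col 0 of R) = (-0.9758,-0.0776,-0.2042)
R[2][0] = -0.2042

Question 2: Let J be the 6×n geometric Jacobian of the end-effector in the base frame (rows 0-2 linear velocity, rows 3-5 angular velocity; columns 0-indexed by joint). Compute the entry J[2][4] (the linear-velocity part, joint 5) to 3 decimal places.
0.481

axis z_4 = (-0.5451,-0.0559,-0.8365); lever o_n−o_4 = (-5.7529,-1.4728,-1.9250)
cross product → J_v[:, 4] = (-1.1244,3.7631,0.4813)
J_ω[:, 4] = z_4
entry J[2][4] = 0.4813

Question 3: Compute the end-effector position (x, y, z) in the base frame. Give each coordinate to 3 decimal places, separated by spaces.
after link 1: o_1 = (-2.5000, 4.3301, 2.0000)
after link 2: o_2 = (-2.0670, 7.5801, 0.5000)
after link 3: o_3 = (-2.3258, 8.0284, -1.4319)
after link 4: o_4 = (-3.7747, 10.5380, -0.6554)
after link 5: o_5 = (-5.6998, 10.3724, -1.7808)
after link 6: o_6 = (-9.5276, 9.0652, -2.5804)

-9.528 9.065 -2.580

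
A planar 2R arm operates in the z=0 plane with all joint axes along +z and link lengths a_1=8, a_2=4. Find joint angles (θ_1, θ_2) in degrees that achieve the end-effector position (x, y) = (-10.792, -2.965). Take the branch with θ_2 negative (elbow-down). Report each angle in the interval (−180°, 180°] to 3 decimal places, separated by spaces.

-150.000 -44.995

cos θ_2 = (125.2585−8²−4²)/(2·8·4) = 0.7072; θ_2 = -44.9954° (elbow-down)
β = atan2(-2.9650,-10.7920) = -164.6376°; ψ = atan2(-2.8282,10.8287) = -14.6374°
θ_1 = β − ψ = -150.0002°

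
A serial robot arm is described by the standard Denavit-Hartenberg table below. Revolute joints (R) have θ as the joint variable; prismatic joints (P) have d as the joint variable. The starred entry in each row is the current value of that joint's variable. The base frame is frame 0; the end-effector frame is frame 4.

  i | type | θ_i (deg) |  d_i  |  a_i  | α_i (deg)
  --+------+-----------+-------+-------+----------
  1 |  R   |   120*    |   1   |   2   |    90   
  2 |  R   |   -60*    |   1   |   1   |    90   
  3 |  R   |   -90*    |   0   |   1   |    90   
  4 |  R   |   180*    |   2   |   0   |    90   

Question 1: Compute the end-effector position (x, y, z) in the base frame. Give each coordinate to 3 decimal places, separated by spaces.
after link 1: o_1 = (-1.0000, 1.7321, 1.0000)
after link 2: o_2 = (-0.3840, 2.6651, 0.1340)
after link 3: o_3 = (-1.2500, 2.1651, 0.1340)
after link 4: o_4 = (-0.7500, 1.2990, 1.8660)

-0.750 1.299 1.866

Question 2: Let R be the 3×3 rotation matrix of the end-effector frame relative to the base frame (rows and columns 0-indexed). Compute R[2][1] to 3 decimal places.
End-effector y-axis (col 1 of R) = (0.2500,-0.4330,0.8660)
R[2][1] = 0.8660

0.866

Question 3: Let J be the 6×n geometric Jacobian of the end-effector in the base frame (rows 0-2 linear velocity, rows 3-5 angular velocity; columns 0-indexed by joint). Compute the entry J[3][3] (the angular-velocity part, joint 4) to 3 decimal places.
axis z_3 = (0.2500,-0.4330,0.8660); lever o_n−o_3 = (0.5000,-0.8660,1.7321)
cross product → J_v[:, 3] = (0.0000,0.0000,0.0000)
J_ω[:, 3] = z_3
entry J[3][3] = 0.2500

0.250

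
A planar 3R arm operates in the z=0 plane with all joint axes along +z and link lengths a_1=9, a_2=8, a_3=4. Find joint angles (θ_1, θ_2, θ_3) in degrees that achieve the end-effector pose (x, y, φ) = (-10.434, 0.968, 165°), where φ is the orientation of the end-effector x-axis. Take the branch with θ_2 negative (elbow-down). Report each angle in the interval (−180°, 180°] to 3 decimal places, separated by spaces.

-119.995 -135.002 59.997

wrist centre = target − a_3·(cos φ, sin φ) = (-6.5703, -0.0673)
cos θ_2 = (43.1733−9²−8²)/(2·9·8) = -0.7071; θ_2 = -135.0019° (elbow-down)
β = atan2(-0.0673,-6.5703) = -179.4133°; ψ = atan2(-5.6567,3.3430) = -59.4179°
θ_1 = β − ψ = -119.9955°
θ_3 = φ − θ_1 − θ_2 = 59.9973° (wrapped to (-180°,180°])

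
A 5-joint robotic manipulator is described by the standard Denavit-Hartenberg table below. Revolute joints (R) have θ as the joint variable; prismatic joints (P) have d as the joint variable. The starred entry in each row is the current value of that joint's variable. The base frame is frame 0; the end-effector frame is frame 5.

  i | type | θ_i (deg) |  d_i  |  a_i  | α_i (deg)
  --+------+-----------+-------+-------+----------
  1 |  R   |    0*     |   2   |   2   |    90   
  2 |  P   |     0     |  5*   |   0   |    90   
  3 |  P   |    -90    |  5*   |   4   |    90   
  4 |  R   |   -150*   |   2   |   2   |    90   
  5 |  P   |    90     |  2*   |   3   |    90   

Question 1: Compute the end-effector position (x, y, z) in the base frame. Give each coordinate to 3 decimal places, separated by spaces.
-3.000 -3.732 -3.732

after link 1: o_1 = (2.0000, 0.0000, 2.0000)
after link 2: o_2 = (2.0000, -5.0000, 2.0000)
after link 3: o_3 = (2.0000, -1.0000, -3.0000)
after link 4: o_4 = (0.0000, -2.7321, -2.0000)
after link 5: o_5 = (-3.0000, -3.7321, -3.7321)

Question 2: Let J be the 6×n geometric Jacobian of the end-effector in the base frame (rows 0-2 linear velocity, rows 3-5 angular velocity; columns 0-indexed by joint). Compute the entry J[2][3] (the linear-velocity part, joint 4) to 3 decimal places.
axis z_3 = (-1.0000,0.0000,-0.0000); lever o_n−o_3 = (-5.0000,-2.7321,-0.7321)
cross product → J_v[:, 3] = (-0.0000,-0.7321,2.7321)
J_ω[:, 3] = z_3
entry J[2][3] = 2.7321

2.732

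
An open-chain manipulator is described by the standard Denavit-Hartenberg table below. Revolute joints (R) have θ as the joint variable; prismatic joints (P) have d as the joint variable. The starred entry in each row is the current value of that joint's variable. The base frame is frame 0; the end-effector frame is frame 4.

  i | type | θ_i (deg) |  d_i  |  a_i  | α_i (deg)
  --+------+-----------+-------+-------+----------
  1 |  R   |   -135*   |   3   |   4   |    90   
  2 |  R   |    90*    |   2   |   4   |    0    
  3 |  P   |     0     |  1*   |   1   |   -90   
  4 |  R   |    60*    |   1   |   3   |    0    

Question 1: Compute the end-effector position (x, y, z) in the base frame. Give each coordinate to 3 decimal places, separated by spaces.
after link 1: o_1 = (-2.8284, -2.8284, 3.0000)
after link 2: o_2 = (-4.2426, -1.4142, 7.0000)
after link 3: o_3 = (-4.9497, -0.7071, 8.0000)
after link 4: o_4 = (-2.4055, -1.8371, 9.5000)

-2.406 -1.837 9.500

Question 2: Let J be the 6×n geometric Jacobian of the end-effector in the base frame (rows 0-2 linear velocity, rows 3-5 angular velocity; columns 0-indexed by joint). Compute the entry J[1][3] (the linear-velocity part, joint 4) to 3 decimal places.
axis z_3 = (0.7071,0.7071,0.0000); lever o_n−o_3 = (2.5442,-1.1300,1.5000)
cross product → J_v[:, 3] = (1.0607,-1.0607,-2.5981)
J_ω[:, 3] = z_3
entry J[1][3] = -1.0607

-1.061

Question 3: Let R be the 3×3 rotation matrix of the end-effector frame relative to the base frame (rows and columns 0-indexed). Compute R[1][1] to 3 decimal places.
End-effector y-axis (col 1 of R) = (0.3536,-0.3536,-0.8660)
R[1][1] = -0.3536

-0.354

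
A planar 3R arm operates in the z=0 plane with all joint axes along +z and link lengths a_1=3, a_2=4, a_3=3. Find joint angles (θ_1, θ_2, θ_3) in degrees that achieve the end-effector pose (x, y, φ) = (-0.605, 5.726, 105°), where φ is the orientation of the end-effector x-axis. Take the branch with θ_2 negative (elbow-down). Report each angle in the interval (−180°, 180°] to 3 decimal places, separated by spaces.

wrist centre = target − a_3·(cos φ, sin φ) = (0.1715, 2.8282)
cos θ_2 = (8.0282−3²−4²)/(2·3·4) = -0.7072; θ_2 = -135.0040° (elbow-down)
β = atan2(2.8282,0.1715) = 86.5308°; ψ = atan2(-2.8282,0.1714) = -86.5325°
θ_1 = β − ψ = 173.0632°
θ_3 = φ − θ_1 − θ_2 = 66.9408° (wrapped to (-180°,180°])

173.063 -135.004 66.941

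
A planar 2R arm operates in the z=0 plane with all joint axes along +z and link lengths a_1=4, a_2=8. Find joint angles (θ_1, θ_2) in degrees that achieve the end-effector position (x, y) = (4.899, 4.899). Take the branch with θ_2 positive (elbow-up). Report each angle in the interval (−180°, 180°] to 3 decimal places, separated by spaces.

cos θ_2 = (48.0004−4²−8²)/(2·4·8) = -0.5000; θ_2 = 119.9996° (elbow-up)
β = atan2(4.8990,4.8990) = 45.0000°; ψ = atan2(6.9282,0.0001) = 89.9996°
θ_1 = β − ψ = -44.9996°

-45.000 120.000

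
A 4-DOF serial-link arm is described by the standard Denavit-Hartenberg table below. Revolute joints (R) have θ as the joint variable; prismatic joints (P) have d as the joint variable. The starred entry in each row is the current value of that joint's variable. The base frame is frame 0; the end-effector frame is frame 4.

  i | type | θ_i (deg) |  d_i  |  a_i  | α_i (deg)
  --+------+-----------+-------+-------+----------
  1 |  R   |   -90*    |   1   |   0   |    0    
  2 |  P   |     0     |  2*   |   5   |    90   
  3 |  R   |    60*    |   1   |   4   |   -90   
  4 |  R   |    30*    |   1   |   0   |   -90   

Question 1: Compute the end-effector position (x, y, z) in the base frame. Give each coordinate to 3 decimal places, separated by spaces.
after link 1: o_1 = (0.0000, 0.0000, 1.0000)
after link 2: o_2 = (0.0000, -5.0000, 3.0000)
after link 3: o_3 = (-1.0000, -7.0000, 6.4641)
after link 4: o_4 = (-1.0000, -6.1340, 6.9641)

-1.000 -6.134 6.964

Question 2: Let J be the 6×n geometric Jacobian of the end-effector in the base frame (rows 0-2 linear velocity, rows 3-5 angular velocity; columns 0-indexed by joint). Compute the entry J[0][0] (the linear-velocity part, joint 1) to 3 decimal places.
6.134

axis z_0 = ẑ; lever o_n−o_0 = (-1.0000,-6.1340,6.9641)
cross product → J_v[:, 0] = (6.1340,-1.0000,0.0000)
J_ω[:, 0] = z_0
entry J[0][0] = 6.1340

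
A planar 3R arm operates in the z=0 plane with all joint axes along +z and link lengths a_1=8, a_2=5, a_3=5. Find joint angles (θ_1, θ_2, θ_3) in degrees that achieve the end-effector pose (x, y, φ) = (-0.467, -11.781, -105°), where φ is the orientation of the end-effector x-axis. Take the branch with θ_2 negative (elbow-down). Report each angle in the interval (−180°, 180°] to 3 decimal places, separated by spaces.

wrist centre = target − a_3·(cos φ, sin φ) = (0.8271, -6.9514)
cos θ_2 = (49.0056−8²−5²)/(2·8·5) = -0.4999; θ_2 = -119.9953° (elbow-down)
β = atan2(-6.9514,0.8271) = -83.2147°; ψ = atan2(-4.3303,5.5004) = -38.2127°
θ_1 = β − ψ = -45.0019°
θ_3 = φ − θ_1 − θ_2 = 59.9973° (wrapped to (-180°,180°])

-45.002 -119.995 59.997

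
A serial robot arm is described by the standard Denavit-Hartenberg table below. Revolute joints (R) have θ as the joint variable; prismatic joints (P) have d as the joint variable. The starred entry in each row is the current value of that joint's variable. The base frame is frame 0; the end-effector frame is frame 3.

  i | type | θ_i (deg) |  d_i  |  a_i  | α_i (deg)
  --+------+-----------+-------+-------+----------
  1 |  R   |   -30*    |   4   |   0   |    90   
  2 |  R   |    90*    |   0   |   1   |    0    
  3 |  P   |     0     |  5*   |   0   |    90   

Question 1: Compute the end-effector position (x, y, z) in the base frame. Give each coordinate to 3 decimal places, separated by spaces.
-2.500 -4.330 5.000

after link 1: o_1 = (0.0000, 0.0000, 4.0000)
after link 2: o_2 = (0.0000, 0.0000, 5.0000)
after link 3: o_3 = (-2.5000, -4.3301, 5.0000)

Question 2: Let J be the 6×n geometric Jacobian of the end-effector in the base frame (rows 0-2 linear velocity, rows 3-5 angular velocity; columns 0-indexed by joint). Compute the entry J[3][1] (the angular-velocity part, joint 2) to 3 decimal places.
axis z_1 = (-0.5000,-0.8660,0.0000); lever o_n−o_1 = (-2.5000,-4.3301,1.0000)
cross product → J_v[:, 1] = (-0.8660,0.5000,0.0000)
J_ω[:, 1] = z_1
entry J[3][1] = -0.5000

-0.500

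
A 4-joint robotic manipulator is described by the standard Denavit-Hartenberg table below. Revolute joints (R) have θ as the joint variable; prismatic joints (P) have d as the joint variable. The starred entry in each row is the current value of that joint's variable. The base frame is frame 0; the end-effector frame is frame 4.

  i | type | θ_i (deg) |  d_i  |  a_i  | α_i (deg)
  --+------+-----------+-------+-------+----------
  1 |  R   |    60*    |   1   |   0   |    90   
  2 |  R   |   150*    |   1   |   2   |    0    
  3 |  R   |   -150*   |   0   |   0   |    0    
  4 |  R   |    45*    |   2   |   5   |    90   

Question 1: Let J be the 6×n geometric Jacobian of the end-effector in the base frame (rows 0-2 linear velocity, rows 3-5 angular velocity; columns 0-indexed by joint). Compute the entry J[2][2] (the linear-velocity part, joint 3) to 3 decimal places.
axis z_2 = (0.8660,-0.5000,0.0000); lever o_n−o_2 = (3.4998,2.0619,3.5355)
cross product → J_v[:, 2] = (-1.7678,-3.0619,3.5355)
J_ω[:, 2] = z_2
entry J[2][2] = 3.5355

3.536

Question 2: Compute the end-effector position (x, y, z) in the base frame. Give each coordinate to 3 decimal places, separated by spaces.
after link 1: o_1 = (0.0000, 0.0000, 1.0000)
after link 2: o_2 = (-0.0000, -2.0000, 2.0000)
after link 3: o_3 = (-0.0000, -2.0000, 2.0000)
after link 4: o_4 = (3.4998, 0.0619, 5.5355)

3.500 0.062 5.536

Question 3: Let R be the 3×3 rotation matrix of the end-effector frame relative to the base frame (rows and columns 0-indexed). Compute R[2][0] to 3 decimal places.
0.707

End-effector x-axis (col 0 of R) = (0.3536,0.6124,0.7071)
R[2][0] = 0.7071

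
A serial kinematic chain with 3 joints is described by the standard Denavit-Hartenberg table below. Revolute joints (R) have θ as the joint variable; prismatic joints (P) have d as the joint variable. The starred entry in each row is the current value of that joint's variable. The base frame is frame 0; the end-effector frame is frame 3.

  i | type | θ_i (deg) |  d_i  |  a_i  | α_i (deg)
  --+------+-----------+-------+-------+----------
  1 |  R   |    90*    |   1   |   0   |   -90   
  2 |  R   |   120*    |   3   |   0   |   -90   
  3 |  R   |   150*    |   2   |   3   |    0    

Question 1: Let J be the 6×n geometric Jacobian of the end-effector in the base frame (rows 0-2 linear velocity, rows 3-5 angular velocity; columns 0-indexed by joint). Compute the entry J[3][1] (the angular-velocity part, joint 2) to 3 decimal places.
axis z_1 = (-1.0000,0.0000,0.0000); lever o_n−o_1 = (-1.5000,-0.4330,3.2500)
cross product → J_v[:, 1] = (0.0000,3.2500,0.4330)
J_ω[:, 1] = z_1
entry J[3][1] = -1.0000

-1.000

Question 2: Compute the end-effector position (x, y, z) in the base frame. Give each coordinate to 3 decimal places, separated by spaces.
-1.500 -0.433 4.250

after link 1: o_1 = (0.0000, 0.0000, 1.0000)
after link 2: o_2 = (-3.0000, 0.0000, 1.0000)
after link 3: o_3 = (-1.5000, -0.4330, 4.2500)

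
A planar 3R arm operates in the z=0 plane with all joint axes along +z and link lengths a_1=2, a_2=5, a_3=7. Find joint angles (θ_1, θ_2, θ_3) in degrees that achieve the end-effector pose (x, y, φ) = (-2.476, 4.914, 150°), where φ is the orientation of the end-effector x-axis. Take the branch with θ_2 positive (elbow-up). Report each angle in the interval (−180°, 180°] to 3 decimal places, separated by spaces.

wrist centre = target − a_3·(cos φ, sin φ) = (3.5862, 1.4140)
cos θ_2 = (14.8601−2²−5²)/(2·2·5) = -0.7070; θ_2 = 134.9911° (elbow-up)
β = atan2(1.4140,3.5862) = 21.5189°; ψ = atan2(3.5361,-1.5350) = 113.4652°
θ_1 = β − ψ = -91.9463°
θ_3 = φ − θ_1 − θ_2 = 106.9553° (wrapped to (-180°,180°])

-91.946 134.991 106.955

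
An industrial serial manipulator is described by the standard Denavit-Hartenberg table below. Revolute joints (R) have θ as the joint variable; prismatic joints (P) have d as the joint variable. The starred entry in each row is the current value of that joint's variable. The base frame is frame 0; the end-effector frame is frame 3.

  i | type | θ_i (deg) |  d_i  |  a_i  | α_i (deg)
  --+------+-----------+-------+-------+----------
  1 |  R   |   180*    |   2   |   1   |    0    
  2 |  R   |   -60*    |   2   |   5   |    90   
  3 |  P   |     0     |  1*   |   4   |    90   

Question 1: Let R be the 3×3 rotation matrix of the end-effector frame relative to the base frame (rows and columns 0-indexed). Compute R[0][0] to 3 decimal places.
-0.500

End-effector x-axis (col 0 of R) = (-0.5000,0.8660,0.0000)
R[0][0] = -0.5000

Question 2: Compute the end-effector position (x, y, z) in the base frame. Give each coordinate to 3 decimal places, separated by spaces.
-4.634 8.294 4.000

after link 1: o_1 = (-1.0000, 0.0000, 2.0000)
after link 2: o_2 = (-3.5000, 4.3301, 4.0000)
after link 3: o_3 = (-4.6340, 8.2942, 4.0000)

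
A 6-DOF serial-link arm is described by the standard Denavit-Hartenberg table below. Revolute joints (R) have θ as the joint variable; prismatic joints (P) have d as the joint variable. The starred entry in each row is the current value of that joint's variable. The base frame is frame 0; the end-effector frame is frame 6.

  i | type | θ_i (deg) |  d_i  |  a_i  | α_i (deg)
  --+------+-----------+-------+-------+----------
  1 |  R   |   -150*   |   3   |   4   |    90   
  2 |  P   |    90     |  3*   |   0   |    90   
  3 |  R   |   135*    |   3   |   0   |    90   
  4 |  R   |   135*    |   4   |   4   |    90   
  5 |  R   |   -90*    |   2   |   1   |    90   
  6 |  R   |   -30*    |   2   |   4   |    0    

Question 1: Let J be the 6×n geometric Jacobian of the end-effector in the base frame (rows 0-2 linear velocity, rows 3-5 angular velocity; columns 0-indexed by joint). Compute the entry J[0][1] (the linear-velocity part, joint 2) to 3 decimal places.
prismatic axis z_1 = (-0.5000,0.8660,0.0000)
J_v[:, 1] = z_1; J_ω[:, 1] = (0,0,0)
entry J[0][1] = -0.5000

-0.500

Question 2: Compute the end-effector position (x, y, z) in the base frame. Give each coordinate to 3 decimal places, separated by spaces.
-8.123 -2.759 3.672

after link 1: o_1 = (-3.4641, -2.0000, 3.0000)
after link 2: o_2 = (-4.9641, 0.5981, 3.0000)
after link 3: o_3 = (-7.5622, -0.9019, 3.0000)
after link 4: o_4 = (-10.4259, -1.5987, 7.8284)
after link 5: o_5 = (-11.7971, -2.0522, 6.1213)
after link 6: o_6 = (-8.1228, -2.7593, 3.6718)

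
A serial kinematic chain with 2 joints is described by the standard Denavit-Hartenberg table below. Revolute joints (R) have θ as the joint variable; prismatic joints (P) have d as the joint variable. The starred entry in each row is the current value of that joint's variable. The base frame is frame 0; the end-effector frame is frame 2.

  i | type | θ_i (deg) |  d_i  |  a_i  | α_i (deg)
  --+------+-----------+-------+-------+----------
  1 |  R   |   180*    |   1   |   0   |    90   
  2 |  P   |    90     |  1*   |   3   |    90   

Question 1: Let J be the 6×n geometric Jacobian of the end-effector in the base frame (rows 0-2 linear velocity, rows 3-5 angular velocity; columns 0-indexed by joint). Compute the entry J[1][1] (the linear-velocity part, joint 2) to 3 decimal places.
1.000

prismatic axis z_1 = (0.0000,1.0000,0.0000)
J_v[:, 1] = z_1; J_ω[:, 1] = (0,0,0)
entry J[1][1] = 1.0000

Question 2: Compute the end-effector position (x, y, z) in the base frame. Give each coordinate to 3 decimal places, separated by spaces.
after link 1: o_1 = (0.0000, 0.0000, 1.0000)
after link 2: o_2 = (-0.0000, 1.0000, 4.0000)

-0.000 1.000 4.000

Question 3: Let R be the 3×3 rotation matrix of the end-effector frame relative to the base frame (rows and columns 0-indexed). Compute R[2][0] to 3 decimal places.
End-effector x-axis (col 0 of R) = (-0.0000,-0.0000,1.0000)
R[2][0] = 1.0000

1.000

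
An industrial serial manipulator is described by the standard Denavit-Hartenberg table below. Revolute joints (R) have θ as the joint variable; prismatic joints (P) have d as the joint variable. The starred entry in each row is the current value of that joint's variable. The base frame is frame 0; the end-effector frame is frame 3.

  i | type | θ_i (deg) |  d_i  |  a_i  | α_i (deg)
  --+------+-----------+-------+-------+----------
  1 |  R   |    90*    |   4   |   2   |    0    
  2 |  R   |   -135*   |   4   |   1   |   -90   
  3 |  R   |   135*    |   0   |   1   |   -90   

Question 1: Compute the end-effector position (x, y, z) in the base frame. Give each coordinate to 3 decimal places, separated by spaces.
0.207 1.793 7.293

after link 1: o_1 = (0.0000, 2.0000, 4.0000)
after link 2: o_2 = (0.7071, 1.2929, 8.0000)
after link 3: o_3 = (0.2071, 1.7929, 7.2929)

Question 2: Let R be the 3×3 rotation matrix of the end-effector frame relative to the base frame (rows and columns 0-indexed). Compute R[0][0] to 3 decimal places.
-0.500

End-effector x-axis (col 0 of R) = (-0.5000,0.5000,-0.7071)
R[0][0] = -0.5000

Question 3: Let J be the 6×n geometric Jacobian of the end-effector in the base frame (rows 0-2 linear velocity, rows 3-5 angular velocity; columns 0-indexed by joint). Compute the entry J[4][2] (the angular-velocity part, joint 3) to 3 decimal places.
0.707

axis z_2 = (0.7071,0.7071,0.0000); lever o_n−o_2 = (-0.5000,0.5000,-0.7071)
cross product → J_v[:, 2] = (-0.5000,0.5000,0.7071)
J_ω[:, 2] = z_2
entry J[4][2] = 0.7071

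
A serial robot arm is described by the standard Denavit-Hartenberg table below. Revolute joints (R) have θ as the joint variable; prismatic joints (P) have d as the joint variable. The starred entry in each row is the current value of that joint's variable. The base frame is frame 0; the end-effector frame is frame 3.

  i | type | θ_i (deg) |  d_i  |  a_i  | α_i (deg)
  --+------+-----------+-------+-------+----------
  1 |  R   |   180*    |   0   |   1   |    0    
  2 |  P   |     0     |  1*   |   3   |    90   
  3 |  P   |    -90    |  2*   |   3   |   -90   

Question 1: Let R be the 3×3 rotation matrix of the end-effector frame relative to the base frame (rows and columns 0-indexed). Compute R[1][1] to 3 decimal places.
-1.000

End-effector y-axis (col 1 of R) = (-0.0000,-1.0000,-0.0000)
R[1][1] = -1.0000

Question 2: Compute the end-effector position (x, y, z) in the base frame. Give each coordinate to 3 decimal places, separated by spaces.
after link 1: o_1 = (-1.0000, 0.0000, 0.0000)
after link 2: o_2 = (-4.0000, 0.0000, 1.0000)
after link 3: o_3 = (-4.0000, 2.0000, -2.0000)

-4.000 2.000 -2.000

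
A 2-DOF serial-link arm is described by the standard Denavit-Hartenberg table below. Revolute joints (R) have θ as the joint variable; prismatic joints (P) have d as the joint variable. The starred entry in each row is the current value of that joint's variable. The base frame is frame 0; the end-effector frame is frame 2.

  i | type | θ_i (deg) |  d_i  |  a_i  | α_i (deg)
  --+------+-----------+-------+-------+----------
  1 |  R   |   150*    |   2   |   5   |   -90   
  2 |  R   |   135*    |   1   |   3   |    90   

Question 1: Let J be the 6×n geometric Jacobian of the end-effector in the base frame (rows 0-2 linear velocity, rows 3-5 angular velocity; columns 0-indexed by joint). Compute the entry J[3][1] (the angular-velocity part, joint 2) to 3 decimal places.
axis z_1 = (-0.5000,-0.8660,0.0000); lever o_n−o_1 = (1.3371,-1.9267,-2.1213)
cross product → J_v[:, 1] = (1.8371,-1.0607,2.1213)
J_ω[:, 1] = z_1
entry J[3][1] = -0.5000

-0.500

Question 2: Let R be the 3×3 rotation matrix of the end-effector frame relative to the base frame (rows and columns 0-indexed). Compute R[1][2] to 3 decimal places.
0.354

End-effector z-axis (col 2 of R) = (-0.6124,0.3536,-0.7071)
R[1][2] = 0.3536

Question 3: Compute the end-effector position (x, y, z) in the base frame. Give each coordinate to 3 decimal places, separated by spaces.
after link 1: o_1 = (-4.3301, 2.5000, 2.0000)
after link 2: o_2 = (-2.9930, 0.5733, -0.1213)

-2.993 0.573 -0.121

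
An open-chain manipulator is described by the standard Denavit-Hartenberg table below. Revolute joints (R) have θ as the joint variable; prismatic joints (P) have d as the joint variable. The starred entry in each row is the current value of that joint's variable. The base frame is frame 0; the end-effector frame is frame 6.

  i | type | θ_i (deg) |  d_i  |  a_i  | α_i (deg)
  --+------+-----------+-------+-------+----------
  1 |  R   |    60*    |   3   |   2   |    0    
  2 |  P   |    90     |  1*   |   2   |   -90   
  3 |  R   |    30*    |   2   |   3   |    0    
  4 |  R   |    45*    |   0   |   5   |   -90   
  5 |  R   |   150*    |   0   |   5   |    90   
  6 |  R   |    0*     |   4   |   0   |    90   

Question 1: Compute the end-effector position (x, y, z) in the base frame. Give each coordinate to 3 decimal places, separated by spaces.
-1.598 7.810 -0.079

after link 1: o_1 = (1.0000, 1.7321, 3.0000)
after link 2: o_2 = (-0.7321, 2.7321, 4.0000)
after link 3: o_3 = (-3.9821, 2.2990, 2.5000)
after link 4: o_4 = (-5.1028, 2.9461, -2.3296)
after link 5: o_5 = (-2.8822, 4.5508, 1.8530)
after link 6: o_6 = (-1.5984, 7.8096, -0.0789)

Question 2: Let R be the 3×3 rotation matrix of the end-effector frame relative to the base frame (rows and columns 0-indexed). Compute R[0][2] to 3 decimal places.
-0.837

End-effector z-axis (col 2 of R) = (-0.8365,0.4830,0.2588)
R[0][2] = -0.8365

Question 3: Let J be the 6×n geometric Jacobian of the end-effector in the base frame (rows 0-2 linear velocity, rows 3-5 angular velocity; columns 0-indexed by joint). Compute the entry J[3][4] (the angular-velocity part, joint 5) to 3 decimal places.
0.837

axis z_4 = (0.8365,-0.4830,-0.2588); lever o_n−o_4 = (3.5043,4.8635,2.2507)
cross product → J_v[:, 4] = (0.1718,-2.7898,5.7609)
J_ω[:, 4] = z_4
entry J[3][4] = 0.8365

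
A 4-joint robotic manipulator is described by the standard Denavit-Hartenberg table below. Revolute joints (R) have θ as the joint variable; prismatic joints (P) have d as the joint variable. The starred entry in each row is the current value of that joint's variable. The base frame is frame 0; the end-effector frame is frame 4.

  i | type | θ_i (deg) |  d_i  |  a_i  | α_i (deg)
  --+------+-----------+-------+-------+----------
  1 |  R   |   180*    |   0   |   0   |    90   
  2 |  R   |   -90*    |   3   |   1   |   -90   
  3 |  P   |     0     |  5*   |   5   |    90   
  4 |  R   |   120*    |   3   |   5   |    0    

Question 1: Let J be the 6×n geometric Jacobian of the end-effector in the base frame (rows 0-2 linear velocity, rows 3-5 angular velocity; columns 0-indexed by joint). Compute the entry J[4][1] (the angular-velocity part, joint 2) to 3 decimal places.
1.000

axis z_1 = (0.0000,1.0000,0.0000); lever o_n−o_1 = (-9.3301,6.0000,-3.5000)
cross product → J_v[:, 1] = (-3.5000,-0.0000,9.3301)
J_ω[:, 1] = z_1
entry J[4][1] = 1.0000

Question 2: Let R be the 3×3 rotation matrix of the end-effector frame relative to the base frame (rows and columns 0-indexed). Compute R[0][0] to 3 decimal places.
End-effector x-axis (col 0 of R) = (-0.8660,0.0000,0.5000)
R[0][0] = -0.8660

-0.866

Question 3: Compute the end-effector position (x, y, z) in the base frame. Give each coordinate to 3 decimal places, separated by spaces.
after link 1: o_1 = (0.0000, 0.0000, 0.0000)
after link 2: o_2 = (0.0000, 3.0000, -1.0000)
after link 3: o_3 = (-5.0000, 3.0000, -6.0000)
after link 4: o_4 = (-9.3301, 6.0000, -3.5000)

-9.330 6.000 -3.500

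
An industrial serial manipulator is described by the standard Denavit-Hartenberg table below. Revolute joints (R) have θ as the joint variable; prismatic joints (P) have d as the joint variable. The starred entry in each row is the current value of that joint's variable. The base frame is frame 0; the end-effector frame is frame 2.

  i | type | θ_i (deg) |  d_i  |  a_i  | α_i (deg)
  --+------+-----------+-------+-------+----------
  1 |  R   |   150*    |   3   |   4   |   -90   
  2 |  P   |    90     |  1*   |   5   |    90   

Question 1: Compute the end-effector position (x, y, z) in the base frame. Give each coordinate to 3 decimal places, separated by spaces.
-3.964 1.134 -2.000

after link 1: o_1 = (-3.4641, 2.0000, 3.0000)
after link 2: o_2 = (-3.9641, 1.1340, -2.0000)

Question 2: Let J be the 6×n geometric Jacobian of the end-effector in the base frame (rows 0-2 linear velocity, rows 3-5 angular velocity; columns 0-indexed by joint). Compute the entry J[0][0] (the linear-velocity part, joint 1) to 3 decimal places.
axis z_0 = ẑ; lever o_n−o_0 = (-3.9641,1.1340,-2.0000)
cross product → J_v[:, 0] = (-1.1340,-3.9641,0.0000)
J_ω[:, 0] = z_0
entry J[0][0] = -1.1340

-1.134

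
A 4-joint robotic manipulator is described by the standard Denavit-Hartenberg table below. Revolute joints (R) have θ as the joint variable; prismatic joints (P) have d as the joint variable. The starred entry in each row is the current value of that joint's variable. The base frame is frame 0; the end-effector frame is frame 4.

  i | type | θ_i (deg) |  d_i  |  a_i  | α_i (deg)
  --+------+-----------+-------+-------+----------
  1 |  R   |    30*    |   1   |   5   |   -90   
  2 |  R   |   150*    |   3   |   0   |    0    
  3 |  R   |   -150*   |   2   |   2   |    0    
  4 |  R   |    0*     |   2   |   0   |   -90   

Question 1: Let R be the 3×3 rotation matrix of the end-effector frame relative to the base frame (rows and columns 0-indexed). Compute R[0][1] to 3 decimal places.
End-effector y-axis (col 1 of R) = (0.5000,-0.8660,-0.0000)
R[0][1] = 0.5000

0.500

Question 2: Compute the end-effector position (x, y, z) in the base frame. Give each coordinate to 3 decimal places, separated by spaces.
2.562 9.562 1.000

after link 1: o_1 = (4.3301, 2.5000, 1.0000)
after link 2: o_2 = (2.8301, 5.0981, 1.0000)
after link 3: o_3 = (3.5622, 7.8301, 1.0000)
after link 4: o_4 = (2.5622, 9.5622, 1.0000)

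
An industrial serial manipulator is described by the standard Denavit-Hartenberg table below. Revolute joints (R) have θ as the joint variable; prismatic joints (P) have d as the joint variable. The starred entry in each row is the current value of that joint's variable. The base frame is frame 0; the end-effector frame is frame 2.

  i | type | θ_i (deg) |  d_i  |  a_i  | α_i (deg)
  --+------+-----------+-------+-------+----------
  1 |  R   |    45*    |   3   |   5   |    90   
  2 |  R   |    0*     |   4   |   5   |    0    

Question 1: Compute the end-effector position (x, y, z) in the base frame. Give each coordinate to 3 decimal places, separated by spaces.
after link 1: o_1 = (3.5355, 3.5355, 3.0000)
after link 2: o_2 = (9.8995, 4.2426, 3.0000)

9.899 4.243 3.000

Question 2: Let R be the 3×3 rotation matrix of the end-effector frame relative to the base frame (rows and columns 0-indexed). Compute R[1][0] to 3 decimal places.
0.707

End-effector x-axis (col 0 of R) = (0.7071,0.7071,0.0000)
R[1][0] = 0.7071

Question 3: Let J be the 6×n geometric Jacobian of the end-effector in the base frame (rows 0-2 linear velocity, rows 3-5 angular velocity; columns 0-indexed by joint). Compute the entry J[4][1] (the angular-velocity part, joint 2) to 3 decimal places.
axis z_1 = (0.7071,-0.7071,0.0000); lever o_n−o_1 = (6.3640,0.7071,0.0000)
cross product → J_v[:, 1] = (-0.0000,0.0000,5.0000)
J_ω[:, 1] = z_1
entry J[4][1] = -0.7071

-0.707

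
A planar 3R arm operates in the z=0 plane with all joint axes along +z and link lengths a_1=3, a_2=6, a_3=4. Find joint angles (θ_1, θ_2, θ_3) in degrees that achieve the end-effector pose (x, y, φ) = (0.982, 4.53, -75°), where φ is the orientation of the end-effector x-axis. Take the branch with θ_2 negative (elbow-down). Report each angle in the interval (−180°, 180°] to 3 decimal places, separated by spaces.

120.723 -44.997 -150.726

wrist centre = target − a_3·(cos φ, sin φ) = (-0.0533, 8.3937)
cos θ_2 = (70.4571−3²−6²)/(2·3·6) = 0.7071; θ_2 = -44.9972° (elbow-down)
β = atan2(8.3937,-0.0533) = 90.3637°; ψ = atan2(-4.2424,7.2428) = -30.3592°
θ_1 = β − ψ = 120.7229°
θ_3 = φ − θ_1 − θ_2 = -150.7257° (wrapped to (-180°,180°])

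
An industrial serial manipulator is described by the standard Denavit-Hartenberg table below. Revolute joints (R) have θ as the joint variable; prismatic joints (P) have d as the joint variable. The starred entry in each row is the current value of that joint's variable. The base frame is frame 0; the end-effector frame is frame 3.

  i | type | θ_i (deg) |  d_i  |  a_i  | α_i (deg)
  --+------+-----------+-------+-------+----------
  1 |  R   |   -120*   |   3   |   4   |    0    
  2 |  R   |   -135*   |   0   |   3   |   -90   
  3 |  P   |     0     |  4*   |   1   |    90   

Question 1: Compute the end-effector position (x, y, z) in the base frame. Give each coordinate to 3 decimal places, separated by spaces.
after link 1: o_1 = (-2.0000, -3.4641, 3.0000)
after link 2: o_2 = (-2.7765, -0.5663, 3.0000)
after link 3: o_3 = (-6.8990, -0.6357, 3.0000)

-6.899 -0.636 3.000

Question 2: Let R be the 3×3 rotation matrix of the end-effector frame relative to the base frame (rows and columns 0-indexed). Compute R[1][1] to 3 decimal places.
-0.259

End-effector y-axis (col 1 of R) = (-0.9659,-0.2588,0.0000)
R[1][1] = -0.2588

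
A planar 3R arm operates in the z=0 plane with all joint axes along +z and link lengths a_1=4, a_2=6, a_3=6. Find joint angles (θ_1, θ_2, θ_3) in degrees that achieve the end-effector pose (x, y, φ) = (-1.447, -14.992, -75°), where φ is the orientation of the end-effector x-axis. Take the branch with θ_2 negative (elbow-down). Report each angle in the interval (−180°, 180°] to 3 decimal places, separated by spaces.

-90.006 -29.988 44.994

wrist centre = target − a_3·(cos φ, sin φ) = (-2.9999, -9.1964)
cos θ_2 = (93.5741−4²−6²)/(2·4·6) = 0.8661; θ_2 = -29.9884° (elbow-down)
β = atan2(-9.1964,-2.9999) = -108.0665°; ψ = atan2(-2.9989,9.1968) = -18.0605°
θ_1 = β − ψ = -90.0060°
θ_3 = φ − θ_1 − θ_2 = 44.9944° (wrapped to (-180°,180°])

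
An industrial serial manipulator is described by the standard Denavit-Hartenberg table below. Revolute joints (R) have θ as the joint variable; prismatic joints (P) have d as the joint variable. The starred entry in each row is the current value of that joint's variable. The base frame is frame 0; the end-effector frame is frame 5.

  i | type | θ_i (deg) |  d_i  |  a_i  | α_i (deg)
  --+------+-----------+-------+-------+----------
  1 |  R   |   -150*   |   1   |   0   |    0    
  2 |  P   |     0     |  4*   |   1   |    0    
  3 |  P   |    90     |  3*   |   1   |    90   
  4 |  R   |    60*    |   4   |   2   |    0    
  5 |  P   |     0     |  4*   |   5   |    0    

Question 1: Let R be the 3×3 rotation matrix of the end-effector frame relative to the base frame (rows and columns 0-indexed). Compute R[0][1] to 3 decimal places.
End-effector y-axis (col 1 of R) = (-0.4330,0.7500,0.5000)
R[0][1] = -0.4330

-0.433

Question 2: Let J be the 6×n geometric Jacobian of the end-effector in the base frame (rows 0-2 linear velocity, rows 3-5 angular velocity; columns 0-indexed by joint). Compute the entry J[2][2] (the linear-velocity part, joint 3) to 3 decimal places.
prismatic axis z_2 = (0.0000,0.0000,1.0000)
J_v[:, 2] = z_2; J_ω[:, 2] = (0,0,0)
entry J[2][2] = 1.0000

1.000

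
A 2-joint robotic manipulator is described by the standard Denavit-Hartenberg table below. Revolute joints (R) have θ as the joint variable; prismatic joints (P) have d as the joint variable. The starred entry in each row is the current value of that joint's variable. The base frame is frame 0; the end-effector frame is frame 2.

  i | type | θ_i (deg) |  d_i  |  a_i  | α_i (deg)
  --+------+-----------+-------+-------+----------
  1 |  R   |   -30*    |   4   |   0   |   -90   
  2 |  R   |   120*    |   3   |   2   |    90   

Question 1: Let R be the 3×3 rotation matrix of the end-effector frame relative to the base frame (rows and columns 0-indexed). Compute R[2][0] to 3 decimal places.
End-effector x-axis (col 0 of R) = (-0.4330,0.2500,-0.8660)
R[2][0] = -0.8660

-0.866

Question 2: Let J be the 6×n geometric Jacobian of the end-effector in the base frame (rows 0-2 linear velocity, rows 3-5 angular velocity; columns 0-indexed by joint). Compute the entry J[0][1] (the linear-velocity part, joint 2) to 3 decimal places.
axis z_1 = (0.5000,0.8660,0.0000); lever o_n−o_1 = (0.6340,3.0981,-1.7321)
cross product → J_v[:, 1] = (-1.5000,0.8660,1.0000)
J_ω[:, 1] = z_1
entry J[0][1] = -1.5000

-1.500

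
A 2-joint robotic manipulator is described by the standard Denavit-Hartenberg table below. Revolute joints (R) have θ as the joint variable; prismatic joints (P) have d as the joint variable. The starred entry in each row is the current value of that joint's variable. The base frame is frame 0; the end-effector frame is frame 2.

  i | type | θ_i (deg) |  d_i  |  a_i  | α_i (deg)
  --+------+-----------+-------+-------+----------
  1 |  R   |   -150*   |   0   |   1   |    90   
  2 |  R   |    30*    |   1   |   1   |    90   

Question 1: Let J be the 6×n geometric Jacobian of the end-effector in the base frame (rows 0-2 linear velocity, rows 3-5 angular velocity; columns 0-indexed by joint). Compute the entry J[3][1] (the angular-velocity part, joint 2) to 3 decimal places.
-0.500

axis z_1 = (-0.5000,0.8660,0.0000); lever o_n−o_1 = (-1.2500,0.4330,0.5000)
cross product → J_v[:, 1] = (0.4330,0.2500,0.8660)
J_ω[:, 1] = z_1
entry J[3][1] = -0.5000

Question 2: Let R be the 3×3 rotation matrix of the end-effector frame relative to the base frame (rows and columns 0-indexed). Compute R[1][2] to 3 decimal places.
-0.250

End-effector z-axis (col 2 of R) = (-0.4330,-0.2500,-0.8660)
R[1][2] = -0.2500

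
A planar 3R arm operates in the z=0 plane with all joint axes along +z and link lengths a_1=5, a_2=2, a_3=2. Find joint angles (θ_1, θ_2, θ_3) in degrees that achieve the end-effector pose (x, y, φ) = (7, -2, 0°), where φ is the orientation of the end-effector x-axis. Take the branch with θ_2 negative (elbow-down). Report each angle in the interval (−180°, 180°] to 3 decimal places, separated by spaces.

0.000 -90.000 90.000

wrist centre = target − a_3·(cos φ, sin φ) = (5.0000, -2.0000)
cos θ_2 = (29.0000−5²−2²)/(2·5·2) = 0.0000; θ_2 = -90.0000° (elbow-down)
β = atan2(-2.0000,5.0000) = -21.8014°; ψ = atan2(-2.0000,5.0000) = -21.8014°
θ_1 = β − ψ = 0.0000°
θ_3 = φ − θ_1 − θ_2 = 90.0000° (wrapped to (-180°,180°])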